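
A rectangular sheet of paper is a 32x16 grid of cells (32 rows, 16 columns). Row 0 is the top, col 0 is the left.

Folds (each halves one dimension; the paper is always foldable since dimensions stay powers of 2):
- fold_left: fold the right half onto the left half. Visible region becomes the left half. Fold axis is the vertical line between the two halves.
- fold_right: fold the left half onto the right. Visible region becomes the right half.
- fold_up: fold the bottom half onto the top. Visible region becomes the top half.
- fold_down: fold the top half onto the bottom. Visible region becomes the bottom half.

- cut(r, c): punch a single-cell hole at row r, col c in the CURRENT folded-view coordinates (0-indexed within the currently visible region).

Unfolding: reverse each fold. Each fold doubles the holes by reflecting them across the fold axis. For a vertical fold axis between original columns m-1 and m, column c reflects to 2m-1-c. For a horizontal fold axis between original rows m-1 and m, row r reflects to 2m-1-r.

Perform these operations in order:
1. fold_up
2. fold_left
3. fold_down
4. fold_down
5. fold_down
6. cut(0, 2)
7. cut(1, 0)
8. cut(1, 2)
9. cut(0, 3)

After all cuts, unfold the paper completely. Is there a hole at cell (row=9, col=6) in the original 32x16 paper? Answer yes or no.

Answer: no

Derivation:
Op 1 fold_up: fold axis h@16; visible region now rows[0,16) x cols[0,16) = 16x16
Op 2 fold_left: fold axis v@8; visible region now rows[0,16) x cols[0,8) = 16x8
Op 3 fold_down: fold axis h@8; visible region now rows[8,16) x cols[0,8) = 8x8
Op 4 fold_down: fold axis h@12; visible region now rows[12,16) x cols[0,8) = 4x8
Op 5 fold_down: fold axis h@14; visible region now rows[14,16) x cols[0,8) = 2x8
Op 6 cut(0, 2): punch at orig (14,2); cuts so far [(14, 2)]; region rows[14,16) x cols[0,8) = 2x8
Op 7 cut(1, 0): punch at orig (15,0); cuts so far [(14, 2), (15, 0)]; region rows[14,16) x cols[0,8) = 2x8
Op 8 cut(1, 2): punch at orig (15,2); cuts so far [(14, 2), (15, 0), (15, 2)]; region rows[14,16) x cols[0,8) = 2x8
Op 9 cut(0, 3): punch at orig (14,3); cuts so far [(14, 2), (14, 3), (15, 0), (15, 2)]; region rows[14,16) x cols[0,8) = 2x8
Unfold 1 (reflect across h@14): 8 holes -> [(12, 0), (12, 2), (13, 2), (13, 3), (14, 2), (14, 3), (15, 0), (15, 2)]
Unfold 2 (reflect across h@12): 16 holes -> [(8, 0), (8, 2), (9, 2), (9, 3), (10, 2), (10, 3), (11, 0), (11, 2), (12, 0), (12, 2), (13, 2), (13, 3), (14, 2), (14, 3), (15, 0), (15, 2)]
Unfold 3 (reflect across h@8): 32 holes -> [(0, 0), (0, 2), (1, 2), (1, 3), (2, 2), (2, 3), (3, 0), (3, 2), (4, 0), (4, 2), (5, 2), (5, 3), (6, 2), (6, 3), (7, 0), (7, 2), (8, 0), (8, 2), (9, 2), (9, 3), (10, 2), (10, 3), (11, 0), (11, 2), (12, 0), (12, 2), (13, 2), (13, 3), (14, 2), (14, 3), (15, 0), (15, 2)]
Unfold 4 (reflect across v@8): 64 holes -> [(0, 0), (0, 2), (0, 13), (0, 15), (1, 2), (1, 3), (1, 12), (1, 13), (2, 2), (2, 3), (2, 12), (2, 13), (3, 0), (3, 2), (3, 13), (3, 15), (4, 0), (4, 2), (4, 13), (4, 15), (5, 2), (5, 3), (5, 12), (5, 13), (6, 2), (6, 3), (6, 12), (6, 13), (7, 0), (7, 2), (7, 13), (7, 15), (8, 0), (8, 2), (8, 13), (8, 15), (9, 2), (9, 3), (9, 12), (9, 13), (10, 2), (10, 3), (10, 12), (10, 13), (11, 0), (11, 2), (11, 13), (11, 15), (12, 0), (12, 2), (12, 13), (12, 15), (13, 2), (13, 3), (13, 12), (13, 13), (14, 2), (14, 3), (14, 12), (14, 13), (15, 0), (15, 2), (15, 13), (15, 15)]
Unfold 5 (reflect across h@16): 128 holes -> [(0, 0), (0, 2), (0, 13), (0, 15), (1, 2), (1, 3), (1, 12), (1, 13), (2, 2), (2, 3), (2, 12), (2, 13), (3, 0), (3, 2), (3, 13), (3, 15), (4, 0), (4, 2), (4, 13), (4, 15), (5, 2), (5, 3), (5, 12), (5, 13), (6, 2), (6, 3), (6, 12), (6, 13), (7, 0), (7, 2), (7, 13), (7, 15), (8, 0), (8, 2), (8, 13), (8, 15), (9, 2), (9, 3), (9, 12), (9, 13), (10, 2), (10, 3), (10, 12), (10, 13), (11, 0), (11, 2), (11, 13), (11, 15), (12, 0), (12, 2), (12, 13), (12, 15), (13, 2), (13, 3), (13, 12), (13, 13), (14, 2), (14, 3), (14, 12), (14, 13), (15, 0), (15, 2), (15, 13), (15, 15), (16, 0), (16, 2), (16, 13), (16, 15), (17, 2), (17, 3), (17, 12), (17, 13), (18, 2), (18, 3), (18, 12), (18, 13), (19, 0), (19, 2), (19, 13), (19, 15), (20, 0), (20, 2), (20, 13), (20, 15), (21, 2), (21, 3), (21, 12), (21, 13), (22, 2), (22, 3), (22, 12), (22, 13), (23, 0), (23, 2), (23, 13), (23, 15), (24, 0), (24, 2), (24, 13), (24, 15), (25, 2), (25, 3), (25, 12), (25, 13), (26, 2), (26, 3), (26, 12), (26, 13), (27, 0), (27, 2), (27, 13), (27, 15), (28, 0), (28, 2), (28, 13), (28, 15), (29, 2), (29, 3), (29, 12), (29, 13), (30, 2), (30, 3), (30, 12), (30, 13), (31, 0), (31, 2), (31, 13), (31, 15)]
Holes: [(0, 0), (0, 2), (0, 13), (0, 15), (1, 2), (1, 3), (1, 12), (1, 13), (2, 2), (2, 3), (2, 12), (2, 13), (3, 0), (3, 2), (3, 13), (3, 15), (4, 0), (4, 2), (4, 13), (4, 15), (5, 2), (5, 3), (5, 12), (5, 13), (6, 2), (6, 3), (6, 12), (6, 13), (7, 0), (7, 2), (7, 13), (7, 15), (8, 0), (8, 2), (8, 13), (8, 15), (9, 2), (9, 3), (9, 12), (9, 13), (10, 2), (10, 3), (10, 12), (10, 13), (11, 0), (11, 2), (11, 13), (11, 15), (12, 0), (12, 2), (12, 13), (12, 15), (13, 2), (13, 3), (13, 12), (13, 13), (14, 2), (14, 3), (14, 12), (14, 13), (15, 0), (15, 2), (15, 13), (15, 15), (16, 0), (16, 2), (16, 13), (16, 15), (17, 2), (17, 3), (17, 12), (17, 13), (18, 2), (18, 3), (18, 12), (18, 13), (19, 0), (19, 2), (19, 13), (19, 15), (20, 0), (20, 2), (20, 13), (20, 15), (21, 2), (21, 3), (21, 12), (21, 13), (22, 2), (22, 3), (22, 12), (22, 13), (23, 0), (23, 2), (23, 13), (23, 15), (24, 0), (24, 2), (24, 13), (24, 15), (25, 2), (25, 3), (25, 12), (25, 13), (26, 2), (26, 3), (26, 12), (26, 13), (27, 0), (27, 2), (27, 13), (27, 15), (28, 0), (28, 2), (28, 13), (28, 15), (29, 2), (29, 3), (29, 12), (29, 13), (30, 2), (30, 3), (30, 12), (30, 13), (31, 0), (31, 2), (31, 13), (31, 15)]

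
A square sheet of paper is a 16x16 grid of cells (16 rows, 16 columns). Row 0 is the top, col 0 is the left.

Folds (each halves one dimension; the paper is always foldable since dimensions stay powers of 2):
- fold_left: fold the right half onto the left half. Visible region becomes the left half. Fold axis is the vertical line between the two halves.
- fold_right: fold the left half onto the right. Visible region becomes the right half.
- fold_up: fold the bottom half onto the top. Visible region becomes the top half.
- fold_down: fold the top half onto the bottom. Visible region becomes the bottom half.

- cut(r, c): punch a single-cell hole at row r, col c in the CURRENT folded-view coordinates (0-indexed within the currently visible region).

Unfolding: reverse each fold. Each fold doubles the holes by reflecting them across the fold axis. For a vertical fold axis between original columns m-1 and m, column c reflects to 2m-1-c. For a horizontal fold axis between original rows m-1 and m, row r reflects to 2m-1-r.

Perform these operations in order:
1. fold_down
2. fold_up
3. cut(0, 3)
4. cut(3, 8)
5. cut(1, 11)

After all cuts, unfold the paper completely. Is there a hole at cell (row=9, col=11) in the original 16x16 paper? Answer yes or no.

Op 1 fold_down: fold axis h@8; visible region now rows[8,16) x cols[0,16) = 8x16
Op 2 fold_up: fold axis h@12; visible region now rows[8,12) x cols[0,16) = 4x16
Op 3 cut(0, 3): punch at orig (8,3); cuts so far [(8, 3)]; region rows[8,12) x cols[0,16) = 4x16
Op 4 cut(3, 8): punch at orig (11,8); cuts so far [(8, 3), (11, 8)]; region rows[8,12) x cols[0,16) = 4x16
Op 5 cut(1, 11): punch at orig (9,11); cuts so far [(8, 3), (9, 11), (11, 8)]; region rows[8,12) x cols[0,16) = 4x16
Unfold 1 (reflect across h@12): 6 holes -> [(8, 3), (9, 11), (11, 8), (12, 8), (14, 11), (15, 3)]
Unfold 2 (reflect across h@8): 12 holes -> [(0, 3), (1, 11), (3, 8), (4, 8), (6, 11), (7, 3), (8, 3), (9, 11), (11, 8), (12, 8), (14, 11), (15, 3)]
Holes: [(0, 3), (1, 11), (3, 8), (4, 8), (6, 11), (7, 3), (8, 3), (9, 11), (11, 8), (12, 8), (14, 11), (15, 3)]

Answer: yes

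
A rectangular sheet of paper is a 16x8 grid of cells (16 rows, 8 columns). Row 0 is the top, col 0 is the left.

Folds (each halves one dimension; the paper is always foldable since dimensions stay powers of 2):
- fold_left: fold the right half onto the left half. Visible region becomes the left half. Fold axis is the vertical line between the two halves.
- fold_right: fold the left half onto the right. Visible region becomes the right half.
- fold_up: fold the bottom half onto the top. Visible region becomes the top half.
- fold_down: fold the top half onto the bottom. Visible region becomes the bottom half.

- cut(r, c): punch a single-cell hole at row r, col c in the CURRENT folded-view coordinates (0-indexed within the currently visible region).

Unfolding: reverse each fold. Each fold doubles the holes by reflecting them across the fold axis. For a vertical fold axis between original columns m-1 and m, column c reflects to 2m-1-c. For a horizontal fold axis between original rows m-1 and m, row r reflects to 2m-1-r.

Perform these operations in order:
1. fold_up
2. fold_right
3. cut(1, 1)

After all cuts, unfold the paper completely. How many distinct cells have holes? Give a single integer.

Answer: 4

Derivation:
Op 1 fold_up: fold axis h@8; visible region now rows[0,8) x cols[0,8) = 8x8
Op 2 fold_right: fold axis v@4; visible region now rows[0,8) x cols[4,8) = 8x4
Op 3 cut(1, 1): punch at orig (1,5); cuts so far [(1, 5)]; region rows[0,8) x cols[4,8) = 8x4
Unfold 1 (reflect across v@4): 2 holes -> [(1, 2), (1, 5)]
Unfold 2 (reflect across h@8): 4 holes -> [(1, 2), (1, 5), (14, 2), (14, 5)]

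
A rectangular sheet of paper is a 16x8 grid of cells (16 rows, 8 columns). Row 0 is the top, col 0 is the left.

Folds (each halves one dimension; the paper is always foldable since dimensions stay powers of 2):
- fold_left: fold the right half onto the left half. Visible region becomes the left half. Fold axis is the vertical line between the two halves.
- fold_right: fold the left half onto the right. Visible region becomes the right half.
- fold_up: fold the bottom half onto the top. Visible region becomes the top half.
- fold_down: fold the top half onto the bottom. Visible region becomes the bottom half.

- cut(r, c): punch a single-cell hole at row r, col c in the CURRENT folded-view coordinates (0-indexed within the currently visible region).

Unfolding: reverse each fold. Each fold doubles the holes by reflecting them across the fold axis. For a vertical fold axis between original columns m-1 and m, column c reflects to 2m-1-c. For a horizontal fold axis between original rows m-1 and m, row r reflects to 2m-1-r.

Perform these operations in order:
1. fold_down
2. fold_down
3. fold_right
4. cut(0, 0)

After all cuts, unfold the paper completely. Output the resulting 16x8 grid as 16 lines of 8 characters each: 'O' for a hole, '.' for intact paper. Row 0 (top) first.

Answer: ........
........
........
...OO...
...OO...
........
........
........
........
........
........
...OO...
...OO...
........
........
........

Derivation:
Op 1 fold_down: fold axis h@8; visible region now rows[8,16) x cols[0,8) = 8x8
Op 2 fold_down: fold axis h@12; visible region now rows[12,16) x cols[0,8) = 4x8
Op 3 fold_right: fold axis v@4; visible region now rows[12,16) x cols[4,8) = 4x4
Op 4 cut(0, 0): punch at orig (12,4); cuts so far [(12, 4)]; region rows[12,16) x cols[4,8) = 4x4
Unfold 1 (reflect across v@4): 2 holes -> [(12, 3), (12, 4)]
Unfold 2 (reflect across h@12): 4 holes -> [(11, 3), (11, 4), (12, 3), (12, 4)]
Unfold 3 (reflect across h@8): 8 holes -> [(3, 3), (3, 4), (4, 3), (4, 4), (11, 3), (11, 4), (12, 3), (12, 4)]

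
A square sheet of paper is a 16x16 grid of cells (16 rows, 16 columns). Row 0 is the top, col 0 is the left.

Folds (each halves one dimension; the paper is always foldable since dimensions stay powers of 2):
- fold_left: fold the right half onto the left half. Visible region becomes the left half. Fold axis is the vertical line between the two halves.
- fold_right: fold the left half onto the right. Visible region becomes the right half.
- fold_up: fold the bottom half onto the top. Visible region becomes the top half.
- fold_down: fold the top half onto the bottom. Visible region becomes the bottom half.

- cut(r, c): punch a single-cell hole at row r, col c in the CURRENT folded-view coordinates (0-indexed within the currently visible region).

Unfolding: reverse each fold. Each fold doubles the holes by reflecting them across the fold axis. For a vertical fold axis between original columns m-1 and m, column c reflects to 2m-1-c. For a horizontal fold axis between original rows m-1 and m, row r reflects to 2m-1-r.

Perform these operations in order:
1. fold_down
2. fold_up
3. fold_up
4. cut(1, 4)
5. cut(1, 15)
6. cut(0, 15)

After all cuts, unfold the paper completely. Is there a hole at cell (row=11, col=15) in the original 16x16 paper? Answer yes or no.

Op 1 fold_down: fold axis h@8; visible region now rows[8,16) x cols[0,16) = 8x16
Op 2 fold_up: fold axis h@12; visible region now rows[8,12) x cols[0,16) = 4x16
Op 3 fold_up: fold axis h@10; visible region now rows[8,10) x cols[0,16) = 2x16
Op 4 cut(1, 4): punch at orig (9,4); cuts so far [(9, 4)]; region rows[8,10) x cols[0,16) = 2x16
Op 5 cut(1, 15): punch at orig (9,15); cuts so far [(9, 4), (9, 15)]; region rows[8,10) x cols[0,16) = 2x16
Op 6 cut(0, 15): punch at orig (8,15); cuts so far [(8, 15), (9, 4), (9, 15)]; region rows[8,10) x cols[0,16) = 2x16
Unfold 1 (reflect across h@10): 6 holes -> [(8, 15), (9, 4), (9, 15), (10, 4), (10, 15), (11, 15)]
Unfold 2 (reflect across h@12): 12 holes -> [(8, 15), (9, 4), (9, 15), (10, 4), (10, 15), (11, 15), (12, 15), (13, 4), (13, 15), (14, 4), (14, 15), (15, 15)]
Unfold 3 (reflect across h@8): 24 holes -> [(0, 15), (1, 4), (1, 15), (2, 4), (2, 15), (3, 15), (4, 15), (5, 4), (5, 15), (6, 4), (6, 15), (7, 15), (8, 15), (9, 4), (9, 15), (10, 4), (10, 15), (11, 15), (12, 15), (13, 4), (13, 15), (14, 4), (14, 15), (15, 15)]
Holes: [(0, 15), (1, 4), (1, 15), (2, 4), (2, 15), (3, 15), (4, 15), (5, 4), (5, 15), (6, 4), (6, 15), (7, 15), (8, 15), (9, 4), (9, 15), (10, 4), (10, 15), (11, 15), (12, 15), (13, 4), (13, 15), (14, 4), (14, 15), (15, 15)]

Answer: yes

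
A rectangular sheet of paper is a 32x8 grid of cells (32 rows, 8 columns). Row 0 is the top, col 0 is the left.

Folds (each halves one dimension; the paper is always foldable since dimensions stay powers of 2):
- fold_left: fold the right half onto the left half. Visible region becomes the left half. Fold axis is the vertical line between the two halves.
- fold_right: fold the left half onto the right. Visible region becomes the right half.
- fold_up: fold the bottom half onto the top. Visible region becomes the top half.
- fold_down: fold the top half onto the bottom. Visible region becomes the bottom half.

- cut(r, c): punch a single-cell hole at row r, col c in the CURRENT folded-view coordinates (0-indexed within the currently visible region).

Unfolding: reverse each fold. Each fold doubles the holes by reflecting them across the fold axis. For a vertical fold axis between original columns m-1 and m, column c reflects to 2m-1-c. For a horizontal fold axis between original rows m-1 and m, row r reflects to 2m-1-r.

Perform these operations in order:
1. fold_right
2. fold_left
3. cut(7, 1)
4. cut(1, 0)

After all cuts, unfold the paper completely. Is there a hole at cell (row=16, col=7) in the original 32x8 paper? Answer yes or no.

Op 1 fold_right: fold axis v@4; visible region now rows[0,32) x cols[4,8) = 32x4
Op 2 fold_left: fold axis v@6; visible region now rows[0,32) x cols[4,6) = 32x2
Op 3 cut(7, 1): punch at orig (7,5); cuts so far [(7, 5)]; region rows[0,32) x cols[4,6) = 32x2
Op 4 cut(1, 0): punch at orig (1,4); cuts so far [(1, 4), (7, 5)]; region rows[0,32) x cols[4,6) = 32x2
Unfold 1 (reflect across v@6): 4 holes -> [(1, 4), (1, 7), (7, 5), (7, 6)]
Unfold 2 (reflect across v@4): 8 holes -> [(1, 0), (1, 3), (1, 4), (1, 7), (7, 1), (7, 2), (7, 5), (7, 6)]
Holes: [(1, 0), (1, 3), (1, 4), (1, 7), (7, 1), (7, 2), (7, 5), (7, 6)]

Answer: no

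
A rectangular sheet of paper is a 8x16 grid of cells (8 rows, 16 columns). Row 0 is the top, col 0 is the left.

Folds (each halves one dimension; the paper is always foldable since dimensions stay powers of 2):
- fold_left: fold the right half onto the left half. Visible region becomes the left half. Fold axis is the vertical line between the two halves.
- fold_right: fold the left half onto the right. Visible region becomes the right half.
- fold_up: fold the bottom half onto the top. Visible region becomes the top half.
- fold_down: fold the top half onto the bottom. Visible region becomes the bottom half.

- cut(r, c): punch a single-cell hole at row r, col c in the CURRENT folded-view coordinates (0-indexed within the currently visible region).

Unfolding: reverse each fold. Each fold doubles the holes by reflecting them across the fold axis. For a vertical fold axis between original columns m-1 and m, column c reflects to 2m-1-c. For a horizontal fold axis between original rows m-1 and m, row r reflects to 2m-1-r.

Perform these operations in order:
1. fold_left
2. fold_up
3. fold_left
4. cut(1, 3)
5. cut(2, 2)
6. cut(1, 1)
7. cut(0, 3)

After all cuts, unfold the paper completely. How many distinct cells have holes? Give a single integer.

Op 1 fold_left: fold axis v@8; visible region now rows[0,8) x cols[0,8) = 8x8
Op 2 fold_up: fold axis h@4; visible region now rows[0,4) x cols[0,8) = 4x8
Op 3 fold_left: fold axis v@4; visible region now rows[0,4) x cols[0,4) = 4x4
Op 4 cut(1, 3): punch at orig (1,3); cuts so far [(1, 3)]; region rows[0,4) x cols[0,4) = 4x4
Op 5 cut(2, 2): punch at orig (2,2); cuts so far [(1, 3), (2, 2)]; region rows[0,4) x cols[0,4) = 4x4
Op 6 cut(1, 1): punch at orig (1,1); cuts so far [(1, 1), (1, 3), (2, 2)]; region rows[0,4) x cols[0,4) = 4x4
Op 7 cut(0, 3): punch at orig (0,3); cuts so far [(0, 3), (1, 1), (1, 3), (2, 2)]; region rows[0,4) x cols[0,4) = 4x4
Unfold 1 (reflect across v@4): 8 holes -> [(0, 3), (0, 4), (1, 1), (1, 3), (1, 4), (1, 6), (2, 2), (2, 5)]
Unfold 2 (reflect across h@4): 16 holes -> [(0, 3), (0, 4), (1, 1), (1, 3), (1, 4), (1, 6), (2, 2), (2, 5), (5, 2), (5, 5), (6, 1), (6, 3), (6, 4), (6, 6), (7, 3), (7, 4)]
Unfold 3 (reflect across v@8): 32 holes -> [(0, 3), (0, 4), (0, 11), (0, 12), (1, 1), (1, 3), (1, 4), (1, 6), (1, 9), (1, 11), (1, 12), (1, 14), (2, 2), (2, 5), (2, 10), (2, 13), (5, 2), (5, 5), (5, 10), (5, 13), (6, 1), (6, 3), (6, 4), (6, 6), (6, 9), (6, 11), (6, 12), (6, 14), (7, 3), (7, 4), (7, 11), (7, 12)]

Answer: 32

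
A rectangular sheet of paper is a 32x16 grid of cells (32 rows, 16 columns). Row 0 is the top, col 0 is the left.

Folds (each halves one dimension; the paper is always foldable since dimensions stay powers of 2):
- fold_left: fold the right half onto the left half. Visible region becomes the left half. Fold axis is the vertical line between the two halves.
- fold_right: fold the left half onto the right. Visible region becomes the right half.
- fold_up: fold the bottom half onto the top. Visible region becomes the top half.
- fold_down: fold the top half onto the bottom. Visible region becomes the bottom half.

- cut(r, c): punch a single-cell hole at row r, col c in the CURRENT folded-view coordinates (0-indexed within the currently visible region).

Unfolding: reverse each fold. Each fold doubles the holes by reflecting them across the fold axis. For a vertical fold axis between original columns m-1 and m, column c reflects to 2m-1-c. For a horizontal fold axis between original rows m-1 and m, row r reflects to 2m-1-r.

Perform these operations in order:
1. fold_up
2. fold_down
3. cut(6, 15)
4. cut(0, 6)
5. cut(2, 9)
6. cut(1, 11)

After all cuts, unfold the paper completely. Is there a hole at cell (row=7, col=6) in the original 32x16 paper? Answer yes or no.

Answer: yes

Derivation:
Op 1 fold_up: fold axis h@16; visible region now rows[0,16) x cols[0,16) = 16x16
Op 2 fold_down: fold axis h@8; visible region now rows[8,16) x cols[0,16) = 8x16
Op 3 cut(6, 15): punch at orig (14,15); cuts so far [(14, 15)]; region rows[8,16) x cols[0,16) = 8x16
Op 4 cut(0, 6): punch at orig (8,6); cuts so far [(8, 6), (14, 15)]; region rows[8,16) x cols[0,16) = 8x16
Op 5 cut(2, 9): punch at orig (10,9); cuts so far [(8, 6), (10, 9), (14, 15)]; region rows[8,16) x cols[0,16) = 8x16
Op 6 cut(1, 11): punch at orig (9,11); cuts so far [(8, 6), (9, 11), (10, 9), (14, 15)]; region rows[8,16) x cols[0,16) = 8x16
Unfold 1 (reflect across h@8): 8 holes -> [(1, 15), (5, 9), (6, 11), (7, 6), (8, 6), (9, 11), (10, 9), (14, 15)]
Unfold 2 (reflect across h@16): 16 holes -> [(1, 15), (5, 9), (6, 11), (7, 6), (8, 6), (9, 11), (10, 9), (14, 15), (17, 15), (21, 9), (22, 11), (23, 6), (24, 6), (25, 11), (26, 9), (30, 15)]
Holes: [(1, 15), (5, 9), (6, 11), (7, 6), (8, 6), (9, 11), (10, 9), (14, 15), (17, 15), (21, 9), (22, 11), (23, 6), (24, 6), (25, 11), (26, 9), (30, 15)]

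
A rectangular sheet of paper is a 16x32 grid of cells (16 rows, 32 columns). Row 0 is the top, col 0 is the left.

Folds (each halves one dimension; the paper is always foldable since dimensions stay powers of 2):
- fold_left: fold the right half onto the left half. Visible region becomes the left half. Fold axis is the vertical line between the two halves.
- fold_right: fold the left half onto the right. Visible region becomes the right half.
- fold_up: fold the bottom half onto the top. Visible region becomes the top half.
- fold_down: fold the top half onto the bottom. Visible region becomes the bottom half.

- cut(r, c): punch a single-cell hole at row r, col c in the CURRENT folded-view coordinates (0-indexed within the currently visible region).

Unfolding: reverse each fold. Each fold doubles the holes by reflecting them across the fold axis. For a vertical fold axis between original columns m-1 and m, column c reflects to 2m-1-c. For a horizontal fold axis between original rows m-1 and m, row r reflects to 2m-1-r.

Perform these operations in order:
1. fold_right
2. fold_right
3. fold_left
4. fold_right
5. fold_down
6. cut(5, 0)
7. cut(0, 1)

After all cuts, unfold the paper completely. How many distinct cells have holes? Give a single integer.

Answer: 64

Derivation:
Op 1 fold_right: fold axis v@16; visible region now rows[0,16) x cols[16,32) = 16x16
Op 2 fold_right: fold axis v@24; visible region now rows[0,16) x cols[24,32) = 16x8
Op 3 fold_left: fold axis v@28; visible region now rows[0,16) x cols[24,28) = 16x4
Op 4 fold_right: fold axis v@26; visible region now rows[0,16) x cols[26,28) = 16x2
Op 5 fold_down: fold axis h@8; visible region now rows[8,16) x cols[26,28) = 8x2
Op 6 cut(5, 0): punch at orig (13,26); cuts so far [(13, 26)]; region rows[8,16) x cols[26,28) = 8x2
Op 7 cut(0, 1): punch at orig (8,27); cuts so far [(8, 27), (13, 26)]; region rows[8,16) x cols[26,28) = 8x2
Unfold 1 (reflect across h@8): 4 holes -> [(2, 26), (7, 27), (8, 27), (13, 26)]
Unfold 2 (reflect across v@26): 8 holes -> [(2, 25), (2, 26), (7, 24), (7, 27), (8, 24), (8, 27), (13, 25), (13, 26)]
Unfold 3 (reflect across v@28): 16 holes -> [(2, 25), (2, 26), (2, 29), (2, 30), (7, 24), (7, 27), (7, 28), (7, 31), (8, 24), (8, 27), (8, 28), (8, 31), (13, 25), (13, 26), (13, 29), (13, 30)]
Unfold 4 (reflect across v@24): 32 holes -> [(2, 17), (2, 18), (2, 21), (2, 22), (2, 25), (2, 26), (2, 29), (2, 30), (7, 16), (7, 19), (7, 20), (7, 23), (7, 24), (7, 27), (7, 28), (7, 31), (8, 16), (8, 19), (8, 20), (8, 23), (8, 24), (8, 27), (8, 28), (8, 31), (13, 17), (13, 18), (13, 21), (13, 22), (13, 25), (13, 26), (13, 29), (13, 30)]
Unfold 5 (reflect across v@16): 64 holes -> [(2, 1), (2, 2), (2, 5), (2, 6), (2, 9), (2, 10), (2, 13), (2, 14), (2, 17), (2, 18), (2, 21), (2, 22), (2, 25), (2, 26), (2, 29), (2, 30), (7, 0), (7, 3), (7, 4), (7, 7), (7, 8), (7, 11), (7, 12), (7, 15), (7, 16), (7, 19), (7, 20), (7, 23), (7, 24), (7, 27), (7, 28), (7, 31), (8, 0), (8, 3), (8, 4), (8, 7), (8, 8), (8, 11), (8, 12), (8, 15), (8, 16), (8, 19), (8, 20), (8, 23), (8, 24), (8, 27), (8, 28), (8, 31), (13, 1), (13, 2), (13, 5), (13, 6), (13, 9), (13, 10), (13, 13), (13, 14), (13, 17), (13, 18), (13, 21), (13, 22), (13, 25), (13, 26), (13, 29), (13, 30)]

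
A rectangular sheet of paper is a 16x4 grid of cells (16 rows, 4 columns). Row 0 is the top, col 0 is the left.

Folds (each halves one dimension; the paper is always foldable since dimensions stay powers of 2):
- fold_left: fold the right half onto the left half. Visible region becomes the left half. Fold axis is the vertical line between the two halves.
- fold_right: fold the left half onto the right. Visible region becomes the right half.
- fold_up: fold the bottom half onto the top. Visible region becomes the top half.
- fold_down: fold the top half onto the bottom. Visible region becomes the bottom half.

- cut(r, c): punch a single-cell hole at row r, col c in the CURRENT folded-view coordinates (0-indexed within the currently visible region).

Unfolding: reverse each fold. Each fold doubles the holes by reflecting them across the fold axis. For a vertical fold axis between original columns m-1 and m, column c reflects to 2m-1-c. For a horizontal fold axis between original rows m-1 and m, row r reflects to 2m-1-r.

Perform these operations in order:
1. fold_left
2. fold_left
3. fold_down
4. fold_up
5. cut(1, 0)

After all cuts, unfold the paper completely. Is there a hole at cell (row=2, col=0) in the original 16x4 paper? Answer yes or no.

Answer: no

Derivation:
Op 1 fold_left: fold axis v@2; visible region now rows[0,16) x cols[0,2) = 16x2
Op 2 fold_left: fold axis v@1; visible region now rows[0,16) x cols[0,1) = 16x1
Op 3 fold_down: fold axis h@8; visible region now rows[8,16) x cols[0,1) = 8x1
Op 4 fold_up: fold axis h@12; visible region now rows[8,12) x cols[0,1) = 4x1
Op 5 cut(1, 0): punch at orig (9,0); cuts so far [(9, 0)]; region rows[8,12) x cols[0,1) = 4x1
Unfold 1 (reflect across h@12): 2 holes -> [(9, 0), (14, 0)]
Unfold 2 (reflect across h@8): 4 holes -> [(1, 0), (6, 0), (9, 0), (14, 0)]
Unfold 3 (reflect across v@1): 8 holes -> [(1, 0), (1, 1), (6, 0), (6, 1), (9, 0), (9, 1), (14, 0), (14, 1)]
Unfold 4 (reflect across v@2): 16 holes -> [(1, 0), (1, 1), (1, 2), (1, 3), (6, 0), (6, 1), (6, 2), (6, 3), (9, 0), (9, 1), (9, 2), (9, 3), (14, 0), (14, 1), (14, 2), (14, 3)]
Holes: [(1, 0), (1, 1), (1, 2), (1, 3), (6, 0), (6, 1), (6, 2), (6, 3), (9, 0), (9, 1), (9, 2), (9, 3), (14, 0), (14, 1), (14, 2), (14, 3)]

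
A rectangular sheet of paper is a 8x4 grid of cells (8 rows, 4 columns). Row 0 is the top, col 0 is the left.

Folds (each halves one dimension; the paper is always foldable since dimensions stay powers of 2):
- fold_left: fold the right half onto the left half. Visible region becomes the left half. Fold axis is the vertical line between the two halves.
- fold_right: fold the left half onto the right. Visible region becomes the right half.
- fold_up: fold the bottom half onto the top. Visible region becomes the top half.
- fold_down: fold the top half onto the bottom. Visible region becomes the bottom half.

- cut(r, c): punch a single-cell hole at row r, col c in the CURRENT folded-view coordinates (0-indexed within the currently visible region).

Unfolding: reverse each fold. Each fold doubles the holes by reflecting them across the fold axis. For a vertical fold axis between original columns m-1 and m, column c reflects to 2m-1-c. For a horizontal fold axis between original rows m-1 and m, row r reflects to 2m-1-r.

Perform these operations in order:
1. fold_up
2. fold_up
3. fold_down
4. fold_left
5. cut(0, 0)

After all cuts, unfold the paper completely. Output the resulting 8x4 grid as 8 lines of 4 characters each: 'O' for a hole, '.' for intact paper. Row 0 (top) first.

Answer: O..O
O..O
O..O
O..O
O..O
O..O
O..O
O..O

Derivation:
Op 1 fold_up: fold axis h@4; visible region now rows[0,4) x cols[0,4) = 4x4
Op 2 fold_up: fold axis h@2; visible region now rows[0,2) x cols[0,4) = 2x4
Op 3 fold_down: fold axis h@1; visible region now rows[1,2) x cols[0,4) = 1x4
Op 4 fold_left: fold axis v@2; visible region now rows[1,2) x cols[0,2) = 1x2
Op 5 cut(0, 0): punch at orig (1,0); cuts so far [(1, 0)]; region rows[1,2) x cols[0,2) = 1x2
Unfold 1 (reflect across v@2): 2 holes -> [(1, 0), (1, 3)]
Unfold 2 (reflect across h@1): 4 holes -> [(0, 0), (0, 3), (1, 0), (1, 3)]
Unfold 3 (reflect across h@2): 8 holes -> [(0, 0), (0, 3), (1, 0), (1, 3), (2, 0), (2, 3), (3, 0), (3, 3)]
Unfold 4 (reflect across h@4): 16 holes -> [(0, 0), (0, 3), (1, 0), (1, 3), (2, 0), (2, 3), (3, 0), (3, 3), (4, 0), (4, 3), (5, 0), (5, 3), (6, 0), (6, 3), (7, 0), (7, 3)]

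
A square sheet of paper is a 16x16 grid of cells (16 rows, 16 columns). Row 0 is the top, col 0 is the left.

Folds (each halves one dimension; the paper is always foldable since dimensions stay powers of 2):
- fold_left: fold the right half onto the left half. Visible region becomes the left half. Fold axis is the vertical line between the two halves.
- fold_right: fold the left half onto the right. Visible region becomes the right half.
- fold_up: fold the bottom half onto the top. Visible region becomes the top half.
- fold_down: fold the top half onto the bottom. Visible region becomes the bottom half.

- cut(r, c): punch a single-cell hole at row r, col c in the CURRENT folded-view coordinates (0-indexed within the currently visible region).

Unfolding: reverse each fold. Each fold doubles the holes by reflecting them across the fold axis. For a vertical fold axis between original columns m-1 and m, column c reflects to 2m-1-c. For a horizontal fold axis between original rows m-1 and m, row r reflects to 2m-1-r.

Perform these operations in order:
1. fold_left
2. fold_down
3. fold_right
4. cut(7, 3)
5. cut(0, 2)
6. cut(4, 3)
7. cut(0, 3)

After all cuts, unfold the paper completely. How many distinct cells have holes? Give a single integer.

Answer: 32

Derivation:
Op 1 fold_left: fold axis v@8; visible region now rows[0,16) x cols[0,8) = 16x8
Op 2 fold_down: fold axis h@8; visible region now rows[8,16) x cols[0,8) = 8x8
Op 3 fold_right: fold axis v@4; visible region now rows[8,16) x cols[4,8) = 8x4
Op 4 cut(7, 3): punch at orig (15,7); cuts so far [(15, 7)]; region rows[8,16) x cols[4,8) = 8x4
Op 5 cut(0, 2): punch at orig (8,6); cuts so far [(8, 6), (15, 7)]; region rows[8,16) x cols[4,8) = 8x4
Op 6 cut(4, 3): punch at orig (12,7); cuts so far [(8, 6), (12, 7), (15, 7)]; region rows[8,16) x cols[4,8) = 8x4
Op 7 cut(0, 3): punch at orig (8,7); cuts so far [(8, 6), (8, 7), (12, 7), (15, 7)]; region rows[8,16) x cols[4,8) = 8x4
Unfold 1 (reflect across v@4): 8 holes -> [(8, 0), (8, 1), (8, 6), (8, 7), (12, 0), (12, 7), (15, 0), (15, 7)]
Unfold 2 (reflect across h@8): 16 holes -> [(0, 0), (0, 7), (3, 0), (3, 7), (7, 0), (7, 1), (7, 6), (7, 7), (8, 0), (8, 1), (8, 6), (8, 7), (12, 0), (12, 7), (15, 0), (15, 7)]
Unfold 3 (reflect across v@8): 32 holes -> [(0, 0), (0, 7), (0, 8), (0, 15), (3, 0), (3, 7), (3, 8), (3, 15), (7, 0), (7, 1), (7, 6), (7, 7), (7, 8), (7, 9), (7, 14), (7, 15), (8, 0), (8, 1), (8, 6), (8, 7), (8, 8), (8, 9), (8, 14), (8, 15), (12, 0), (12, 7), (12, 8), (12, 15), (15, 0), (15, 7), (15, 8), (15, 15)]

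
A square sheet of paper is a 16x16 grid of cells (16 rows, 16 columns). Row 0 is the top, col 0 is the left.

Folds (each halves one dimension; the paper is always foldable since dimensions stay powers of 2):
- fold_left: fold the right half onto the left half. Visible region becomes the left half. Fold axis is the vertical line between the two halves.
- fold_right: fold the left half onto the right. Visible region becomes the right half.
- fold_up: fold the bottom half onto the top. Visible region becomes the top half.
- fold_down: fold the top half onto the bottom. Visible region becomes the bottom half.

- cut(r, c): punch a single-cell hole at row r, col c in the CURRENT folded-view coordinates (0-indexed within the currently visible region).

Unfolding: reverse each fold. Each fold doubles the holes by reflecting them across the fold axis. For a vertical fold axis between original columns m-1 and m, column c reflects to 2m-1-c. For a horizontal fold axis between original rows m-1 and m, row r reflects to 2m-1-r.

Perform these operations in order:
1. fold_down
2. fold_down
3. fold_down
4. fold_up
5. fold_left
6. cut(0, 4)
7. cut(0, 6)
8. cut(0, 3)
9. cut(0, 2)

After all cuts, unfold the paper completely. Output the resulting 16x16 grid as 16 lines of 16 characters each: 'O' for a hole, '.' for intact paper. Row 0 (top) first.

Op 1 fold_down: fold axis h@8; visible region now rows[8,16) x cols[0,16) = 8x16
Op 2 fold_down: fold axis h@12; visible region now rows[12,16) x cols[0,16) = 4x16
Op 3 fold_down: fold axis h@14; visible region now rows[14,16) x cols[0,16) = 2x16
Op 4 fold_up: fold axis h@15; visible region now rows[14,15) x cols[0,16) = 1x16
Op 5 fold_left: fold axis v@8; visible region now rows[14,15) x cols[0,8) = 1x8
Op 6 cut(0, 4): punch at orig (14,4); cuts so far [(14, 4)]; region rows[14,15) x cols[0,8) = 1x8
Op 7 cut(0, 6): punch at orig (14,6); cuts so far [(14, 4), (14, 6)]; region rows[14,15) x cols[0,8) = 1x8
Op 8 cut(0, 3): punch at orig (14,3); cuts so far [(14, 3), (14, 4), (14, 6)]; region rows[14,15) x cols[0,8) = 1x8
Op 9 cut(0, 2): punch at orig (14,2); cuts so far [(14, 2), (14, 3), (14, 4), (14, 6)]; region rows[14,15) x cols[0,8) = 1x8
Unfold 1 (reflect across v@8): 8 holes -> [(14, 2), (14, 3), (14, 4), (14, 6), (14, 9), (14, 11), (14, 12), (14, 13)]
Unfold 2 (reflect across h@15): 16 holes -> [(14, 2), (14, 3), (14, 4), (14, 6), (14, 9), (14, 11), (14, 12), (14, 13), (15, 2), (15, 3), (15, 4), (15, 6), (15, 9), (15, 11), (15, 12), (15, 13)]
Unfold 3 (reflect across h@14): 32 holes -> [(12, 2), (12, 3), (12, 4), (12, 6), (12, 9), (12, 11), (12, 12), (12, 13), (13, 2), (13, 3), (13, 4), (13, 6), (13, 9), (13, 11), (13, 12), (13, 13), (14, 2), (14, 3), (14, 4), (14, 6), (14, 9), (14, 11), (14, 12), (14, 13), (15, 2), (15, 3), (15, 4), (15, 6), (15, 9), (15, 11), (15, 12), (15, 13)]
Unfold 4 (reflect across h@12): 64 holes -> [(8, 2), (8, 3), (8, 4), (8, 6), (8, 9), (8, 11), (8, 12), (8, 13), (9, 2), (9, 3), (9, 4), (9, 6), (9, 9), (9, 11), (9, 12), (9, 13), (10, 2), (10, 3), (10, 4), (10, 6), (10, 9), (10, 11), (10, 12), (10, 13), (11, 2), (11, 3), (11, 4), (11, 6), (11, 9), (11, 11), (11, 12), (11, 13), (12, 2), (12, 3), (12, 4), (12, 6), (12, 9), (12, 11), (12, 12), (12, 13), (13, 2), (13, 3), (13, 4), (13, 6), (13, 9), (13, 11), (13, 12), (13, 13), (14, 2), (14, 3), (14, 4), (14, 6), (14, 9), (14, 11), (14, 12), (14, 13), (15, 2), (15, 3), (15, 4), (15, 6), (15, 9), (15, 11), (15, 12), (15, 13)]
Unfold 5 (reflect across h@8): 128 holes -> [(0, 2), (0, 3), (0, 4), (0, 6), (0, 9), (0, 11), (0, 12), (0, 13), (1, 2), (1, 3), (1, 4), (1, 6), (1, 9), (1, 11), (1, 12), (1, 13), (2, 2), (2, 3), (2, 4), (2, 6), (2, 9), (2, 11), (2, 12), (2, 13), (3, 2), (3, 3), (3, 4), (3, 6), (3, 9), (3, 11), (3, 12), (3, 13), (4, 2), (4, 3), (4, 4), (4, 6), (4, 9), (4, 11), (4, 12), (4, 13), (5, 2), (5, 3), (5, 4), (5, 6), (5, 9), (5, 11), (5, 12), (5, 13), (6, 2), (6, 3), (6, 4), (6, 6), (6, 9), (6, 11), (6, 12), (6, 13), (7, 2), (7, 3), (7, 4), (7, 6), (7, 9), (7, 11), (7, 12), (7, 13), (8, 2), (8, 3), (8, 4), (8, 6), (8, 9), (8, 11), (8, 12), (8, 13), (9, 2), (9, 3), (9, 4), (9, 6), (9, 9), (9, 11), (9, 12), (9, 13), (10, 2), (10, 3), (10, 4), (10, 6), (10, 9), (10, 11), (10, 12), (10, 13), (11, 2), (11, 3), (11, 4), (11, 6), (11, 9), (11, 11), (11, 12), (11, 13), (12, 2), (12, 3), (12, 4), (12, 6), (12, 9), (12, 11), (12, 12), (12, 13), (13, 2), (13, 3), (13, 4), (13, 6), (13, 9), (13, 11), (13, 12), (13, 13), (14, 2), (14, 3), (14, 4), (14, 6), (14, 9), (14, 11), (14, 12), (14, 13), (15, 2), (15, 3), (15, 4), (15, 6), (15, 9), (15, 11), (15, 12), (15, 13)]

Answer: ..OOO.O..O.OOO..
..OOO.O..O.OOO..
..OOO.O..O.OOO..
..OOO.O..O.OOO..
..OOO.O..O.OOO..
..OOO.O..O.OOO..
..OOO.O..O.OOO..
..OOO.O..O.OOO..
..OOO.O..O.OOO..
..OOO.O..O.OOO..
..OOO.O..O.OOO..
..OOO.O..O.OOO..
..OOO.O..O.OOO..
..OOO.O..O.OOO..
..OOO.O..O.OOO..
..OOO.O..O.OOO..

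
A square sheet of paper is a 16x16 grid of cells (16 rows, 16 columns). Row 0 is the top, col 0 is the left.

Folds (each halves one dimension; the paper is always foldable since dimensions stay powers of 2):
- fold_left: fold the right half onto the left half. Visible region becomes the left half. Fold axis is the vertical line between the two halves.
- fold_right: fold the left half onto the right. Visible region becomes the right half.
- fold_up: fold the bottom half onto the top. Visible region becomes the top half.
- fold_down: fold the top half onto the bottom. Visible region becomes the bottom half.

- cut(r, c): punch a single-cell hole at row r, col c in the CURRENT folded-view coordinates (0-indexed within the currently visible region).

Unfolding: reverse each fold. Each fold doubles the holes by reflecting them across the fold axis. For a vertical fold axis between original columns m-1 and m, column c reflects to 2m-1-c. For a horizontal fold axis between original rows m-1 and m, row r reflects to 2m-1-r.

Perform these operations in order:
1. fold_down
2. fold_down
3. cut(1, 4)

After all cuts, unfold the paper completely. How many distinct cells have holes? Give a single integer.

Answer: 4

Derivation:
Op 1 fold_down: fold axis h@8; visible region now rows[8,16) x cols[0,16) = 8x16
Op 2 fold_down: fold axis h@12; visible region now rows[12,16) x cols[0,16) = 4x16
Op 3 cut(1, 4): punch at orig (13,4); cuts so far [(13, 4)]; region rows[12,16) x cols[0,16) = 4x16
Unfold 1 (reflect across h@12): 2 holes -> [(10, 4), (13, 4)]
Unfold 2 (reflect across h@8): 4 holes -> [(2, 4), (5, 4), (10, 4), (13, 4)]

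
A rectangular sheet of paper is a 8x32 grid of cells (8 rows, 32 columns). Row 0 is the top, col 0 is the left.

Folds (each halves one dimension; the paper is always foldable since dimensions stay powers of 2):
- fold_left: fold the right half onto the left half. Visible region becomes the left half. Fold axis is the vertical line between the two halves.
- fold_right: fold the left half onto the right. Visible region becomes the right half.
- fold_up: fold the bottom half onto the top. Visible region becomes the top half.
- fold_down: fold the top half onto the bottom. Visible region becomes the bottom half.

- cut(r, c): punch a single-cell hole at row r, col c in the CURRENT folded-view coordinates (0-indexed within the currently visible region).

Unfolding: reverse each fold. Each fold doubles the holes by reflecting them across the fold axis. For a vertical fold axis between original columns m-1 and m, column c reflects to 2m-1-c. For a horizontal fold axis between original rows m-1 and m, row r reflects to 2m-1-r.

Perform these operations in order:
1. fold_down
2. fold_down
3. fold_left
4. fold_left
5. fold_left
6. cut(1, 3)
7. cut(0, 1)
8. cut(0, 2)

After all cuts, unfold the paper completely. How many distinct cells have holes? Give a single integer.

Op 1 fold_down: fold axis h@4; visible region now rows[4,8) x cols[0,32) = 4x32
Op 2 fold_down: fold axis h@6; visible region now rows[6,8) x cols[0,32) = 2x32
Op 3 fold_left: fold axis v@16; visible region now rows[6,8) x cols[0,16) = 2x16
Op 4 fold_left: fold axis v@8; visible region now rows[6,8) x cols[0,8) = 2x8
Op 5 fold_left: fold axis v@4; visible region now rows[6,8) x cols[0,4) = 2x4
Op 6 cut(1, 3): punch at orig (7,3); cuts so far [(7, 3)]; region rows[6,8) x cols[0,4) = 2x4
Op 7 cut(0, 1): punch at orig (6,1); cuts so far [(6, 1), (7, 3)]; region rows[6,8) x cols[0,4) = 2x4
Op 8 cut(0, 2): punch at orig (6,2); cuts so far [(6, 1), (6, 2), (7, 3)]; region rows[6,8) x cols[0,4) = 2x4
Unfold 1 (reflect across v@4): 6 holes -> [(6, 1), (6, 2), (6, 5), (6, 6), (7, 3), (7, 4)]
Unfold 2 (reflect across v@8): 12 holes -> [(6, 1), (6, 2), (6, 5), (6, 6), (6, 9), (6, 10), (6, 13), (6, 14), (7, 3), (7, 4), (7, 11), (7, 12)]
Unfold 3 (reflect across v@16): 24 holes -> [(6, 1), (6, 2), (6, 5), (6, 6), (6, 9), (6, 10), (6, 13), (6, 14), (6, 17), (6, 18), (6, 21), (6, 22), (6, 25), (6, 26), (6, 29), (6, 30), (7, 3), (7, 4), (7, 11), (7, 12), (7, 19), (7, 20), (7, 27), (7, 28)]
Unfold 4 (reflect across h@6): 48 holes -> [(4, 3), (4, 4), (4, 11), (4, 12), (4, 19), (4, 20), (4, 27), (4, 28), (5, 1), (5, 2), (5, 5), (5, 6), (5, 9), (5, 10), (5, 13), (5, 14), (5, 17), (5, 18), (5, 21), (5, 22), (5, 25), (5, 26), (5, 29), (5, 30), (6, 1), (6, 2), (6, 5), (6, 6), (6, 9), (6, 10), (6, 13), (6, 14), (6, 17), (6, 18), (6, 21), (6, 22), (6, 25), (6, 26), (6, 29), (6, 30), (7, 3), (7, 4), (7, 11), (7, 12), (7, 19), (7, 20), (7, 27), (7, 28)]
Unfold 5 (reflect across h@4): 96 holes -> [(0, 3), (0, 4), (0, 11), (0, 12), (0, 19), (0, 20), (0, 27), (0, 28), (1, 1), (1, 2), (1, 5), (1, 6), (1, 9), (1, 10), (1, 13), (1, 14), (1, 17), (1, 18), (1, 21), (1, 22), (1, 25), (1, 26), (1, 29), (1, 30), (2, 1), (2, 2), (2, 5), (2, 6), (2, 9), (2, 10), (2, 13), (2, 14), (2, 17), (2, 18), (2, 21), (2, 22), (2, 25), (2, 26), (2, 29), (2, 30), (3, 3), (3, 4), (3, 11), (3, 12), (3, 19), (3, 20), (3, 27), (3, 28), (4, 3), (4, 4), (4, 11), (4, 12), (4, 19), (4, 20), (4, 27), (4, 28), (5, 1), (5, 2), (5, 5), (5, 6), (5, 9), (5, 10), (5, 13), (5, 14), (5, 17), (5, 18), (5, 21), (5, 22), (5, 25), (5, 26), (5, 29), (5, 30), (6, 1), (6, 2), (6, 5), (6, 6), (6, 9), (6, 10), (6, 13), (6, 14), (6, 17), (6, 18), (6, 21), (6, 22), (6, 25), (6, 26), (6, 29), (6, 30), (7, 3), (7, 4), (7, 11), (7, 12), (7, 19), (7, 20), (7, 27), (7, 28)]

Answer: 96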